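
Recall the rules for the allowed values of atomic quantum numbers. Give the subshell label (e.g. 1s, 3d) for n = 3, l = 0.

l = 0 corresponds to the letter 's', so the subshell is 3s.

3s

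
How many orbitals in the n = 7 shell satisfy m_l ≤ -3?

With n = 7 the allowed l are 0, 1, …, 6.
Contributions: l=3 → 1; l=4 → 2; l=5 → 3; l=6 → 4.
Total orbitals: 1 + 2 + 3 + 4 = 10.

10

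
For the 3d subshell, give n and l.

The leading integer gives n = 3; the letter 'd' means l = 2.

n = 3, l = 2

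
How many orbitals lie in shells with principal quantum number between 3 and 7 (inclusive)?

135

Shell n has n² orbitals: 3²=9 + 4²=16 + 5²=25 + 6²=36 + 7²=49 = 135 orbitals.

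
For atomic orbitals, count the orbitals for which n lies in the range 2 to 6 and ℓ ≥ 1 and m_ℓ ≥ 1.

35

For each n in the range, tally the orbitals obeying ℓ ≥ 1 and m_ℓ ≥ 1:
n=2 → 1; n=3 → 3; n=4 → 6; n=5 → 10; n=6 → 15.
Total orbitals: 1 + 3 + 6 + 10 + 15 = 35.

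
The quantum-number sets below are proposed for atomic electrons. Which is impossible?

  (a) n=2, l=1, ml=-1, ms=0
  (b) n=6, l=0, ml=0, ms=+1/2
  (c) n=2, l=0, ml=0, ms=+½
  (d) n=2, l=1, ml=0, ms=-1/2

(a)

(a) has ms = 0, but an electron's spin must be ±1/2.
The remaining sets (b), (c), (d) satisfy all four rules.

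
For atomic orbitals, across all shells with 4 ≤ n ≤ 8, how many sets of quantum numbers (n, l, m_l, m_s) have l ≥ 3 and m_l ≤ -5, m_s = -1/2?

10

Count contributing orbitals for each principal shell:
n=6 → 1; n=7 → 3; n=8 → 6.
Orbitals: 1 + 3 + 6 = 10. With m_s fixed to -1/2 there is one state per orbital, so 10 states.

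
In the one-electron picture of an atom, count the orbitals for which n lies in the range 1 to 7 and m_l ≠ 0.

Per-shell orbital counts meeting the constraint:
n=2 → 2; n=3 → 6; n=4 → 12; n=5 → 20; n=6 → 30; n=7 → 42.
Total orbitals: 2 + 6 + 12 + 20 + 30 + 42 = 112.

112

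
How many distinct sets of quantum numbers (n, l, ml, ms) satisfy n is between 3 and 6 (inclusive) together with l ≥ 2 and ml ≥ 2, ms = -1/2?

20

Count contributing orbitals for each principal shell:
n=3 → 1; n=4 → 3; n=5 → 6; n=6 → 10.
Orbitals: 1 + 3 + 6 + 10 = 20. With ms fixed to -1/2 there is one state per orbital, so 20 states.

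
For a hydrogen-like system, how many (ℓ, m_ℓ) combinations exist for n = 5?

The n = 5 shell contains n² = 5² = 25 orbitals.

25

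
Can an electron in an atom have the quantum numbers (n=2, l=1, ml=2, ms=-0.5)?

Not allowed

The magnetic quantum number must satisfy −l ≤ ml ≤ l. With l = 1, ml can only be -1, 0, 1, so ml = 2 is forbidden.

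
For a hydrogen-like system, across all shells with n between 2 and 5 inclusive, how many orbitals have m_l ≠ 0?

40

For each n in the range, tally the orbitals obeying m_l ≠ 0:
n=2 → 2; n=3 → 6; n=4 → 12; n=5 → 20.
Total orbitals: 2 + 6 + 12 + 20 = 40.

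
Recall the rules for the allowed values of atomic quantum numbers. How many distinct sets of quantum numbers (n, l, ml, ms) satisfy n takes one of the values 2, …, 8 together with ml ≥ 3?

70

Count contributing orbitals for each principal shell:
n=4 → 1; n=5 → 3; n=6 → 6; n=7 → 10; n=8 → 15.
Orbitals: 1 + 3 + 6 + 10 + 15 = 35. Including both spin states (ms = ±1/2) gives 2 × 35 = 70 states.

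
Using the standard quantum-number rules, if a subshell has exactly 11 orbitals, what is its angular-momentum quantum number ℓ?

2ℓ+1 = 11 gives ℓ = 5.

ℓ = 5 (h)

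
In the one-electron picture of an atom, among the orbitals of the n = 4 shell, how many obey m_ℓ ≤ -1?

Orbitals with m_ℓ ≤ -1, by ℓ: ℓ=1 → 1; ℓ=2 → 2; ℓ=3 → 3.
Total orbitals: 1 + 2 + 3 = 6.

6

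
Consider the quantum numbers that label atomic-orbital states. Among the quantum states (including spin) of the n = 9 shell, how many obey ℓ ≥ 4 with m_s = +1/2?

Go through ℓ = 0, …, 8 (the values permitted for n = 9).
The (ℓ, m_ℓ) pairs meeting ℓ ≥ 4 give: ℓ=4 → 9; ℓ=5 → 11; ℓ=6 → 13; ℓ=7 → 15; ℓ=8 → 17.
Orbitals: 9 + 11 + 13 + 15 + 17 = 65. With m_s fixed to a single value there is one state per orbital, giving 65 states.

65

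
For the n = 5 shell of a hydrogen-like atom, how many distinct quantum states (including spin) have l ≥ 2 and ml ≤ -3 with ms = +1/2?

With n = 5 the allowed l are 0, 1, …, 4.
Contributions: l=3 → 1; l=4 → 2.
Orbitals: 1 + 2 = 3. With ms fixed to a single value there is one state per orbital, giving 3 states.

3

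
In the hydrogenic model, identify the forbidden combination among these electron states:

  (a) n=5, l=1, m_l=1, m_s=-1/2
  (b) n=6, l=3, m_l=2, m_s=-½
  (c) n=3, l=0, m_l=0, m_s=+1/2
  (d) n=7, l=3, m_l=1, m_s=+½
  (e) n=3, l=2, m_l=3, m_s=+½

(e) has |m_l| = 3 > l = 2, violating −l ≤ m_l ≤ l.
The remaining sets (a), (b), (c), (d) satisfy all four rules.

(e)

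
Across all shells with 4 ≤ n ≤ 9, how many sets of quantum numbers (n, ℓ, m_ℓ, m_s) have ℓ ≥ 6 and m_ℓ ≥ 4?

44

Treat each shell separately and count matching orbitals:
n=7 → 3; n=8 → 7; n=9 → 12.
Orbitals: 3 + 7 + 12 = 22. Including both spin states (m_s = ±1/2) gives 2 × 22 = 44 states.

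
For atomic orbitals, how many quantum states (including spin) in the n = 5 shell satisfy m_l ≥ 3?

6

Contributions: l=3 → 1; l=4 → 2.
Orbitals: 1 + 2 = 3. Each orbital carries two spin states, so 3 × 2 = 6 states.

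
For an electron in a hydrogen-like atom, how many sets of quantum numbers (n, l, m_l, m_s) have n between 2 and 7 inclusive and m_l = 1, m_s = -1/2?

Go shell by shell, enumerating (l, m_l) with m_l = 1:
n=2 → 1; n=3 → 2; n=4 → 3; n=5 → 4; n=6 → 5; n=7 → 6.
Orbitals: 1 + 2 + 3 + 4 + 5 + 6 = 21. With m_s fixed to -1/2 there is one state per orbital, so 21 states.

21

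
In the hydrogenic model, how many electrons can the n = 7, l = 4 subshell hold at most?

18

A subshell with l = 4 has 2l+1 = 9 orbitals, each holding 2 electrons (spin ±1/2), so 9 × 2 = 18.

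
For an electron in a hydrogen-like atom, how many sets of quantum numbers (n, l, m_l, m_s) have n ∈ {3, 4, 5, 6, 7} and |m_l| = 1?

80

For each n in the range, tally the orbitals obeying |m_l| = 1:
n=3 → 4; n=4 → 6; n=5 → 8; n=6 → 10; n=7 → 12.
Orbitals: 4 + 6 + 8 + 10 + 12 = 40. Including both spin states (m_s = ±1/2) gives 2 × 40 = 80 states.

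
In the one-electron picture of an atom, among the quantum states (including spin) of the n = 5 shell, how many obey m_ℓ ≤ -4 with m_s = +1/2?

Go through ℓ = 0, …, 4 (the values permitted for n = 5).
Contributions: ℓ=4 → 1.
Orbitals: 1. With m_s fixed to a single value there is one state per orbital, giving 1 state.

1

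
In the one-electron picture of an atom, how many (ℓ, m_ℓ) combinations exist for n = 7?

The n = 7 shell contains n² = 7² = 49 orbitals.

49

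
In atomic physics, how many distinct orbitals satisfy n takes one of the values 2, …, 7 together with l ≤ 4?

104

Work shell by shell — for each n, count the (l, m_l) pairs that satisfy l ≤ 4:
n=2 → 4; n=3 → 9; n=4 → 16; n=5 → 25; n=6 → 25; n=7 → 25.
Total orbitals: 4 + 9 + 16 + 25 + 25 + 25 = 104.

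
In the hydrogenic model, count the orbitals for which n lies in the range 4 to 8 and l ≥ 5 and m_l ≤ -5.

10

Go shell by shell, enumerating (l, m_l) with l ≥ 5 and m_l ≤ -5:
n=6 → 1; n=7 → 3; n=8 → 6.
Total orbitals: 1 + 3 + 6 = 10.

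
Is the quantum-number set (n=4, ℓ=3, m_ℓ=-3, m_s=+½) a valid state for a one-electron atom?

n = 4 is a positive integer. ℓ = 3 satisfies 0 ≤ ℓ ≤ n−1 = 3. m_ℓ = -3 lies in the range −ℓ … +ℓ (here −3 … 3). m_s = +1/2 is one of ±1/2.
All four constraints are satisfied.

Valid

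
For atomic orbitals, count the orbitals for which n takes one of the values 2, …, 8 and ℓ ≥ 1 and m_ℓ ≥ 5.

10

For each n in the range, tally the orbitals obeying ℓ ≥ 1 and m_ℓ ≥ 5:
n=6 → 1; n=7 → 3; n=8 → 6.
Total orbitals: 1 + 3 + 6 = 10.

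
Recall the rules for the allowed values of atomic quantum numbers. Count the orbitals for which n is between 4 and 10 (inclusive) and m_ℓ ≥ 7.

Treat each shell separately and count matching orbitals:
n=8 → 1; n=9 → 3; n=10 → 6.
Total orbitals: 1 + 3 + 6 = 10.

10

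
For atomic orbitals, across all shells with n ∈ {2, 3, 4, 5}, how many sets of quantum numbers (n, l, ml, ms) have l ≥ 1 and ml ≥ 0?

60

Work shell by shell — for each n, count the (l, ml) pairs that satisfy l ≥ 1 and ml ≥ 0:
n=2 → 2; n=3 → 5; n=4 → 9; n=5 → 14.
Orbitals: 2 + 5 + 9 + 14 = 30. Including both spin states (ms = ±1/2) gives 2 × 30 = 60 states.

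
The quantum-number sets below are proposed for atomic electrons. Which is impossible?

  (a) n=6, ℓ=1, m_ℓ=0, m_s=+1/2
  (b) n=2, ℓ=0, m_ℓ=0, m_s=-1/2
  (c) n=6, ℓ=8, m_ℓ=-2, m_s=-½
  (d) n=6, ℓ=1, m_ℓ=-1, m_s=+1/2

(c) has ℓ = 8 ≥ n = 6, violating 0 ≤ ℓ ≤ n−1.
The remaining sets (a), (b), (d) satisfy all four rules.

(c)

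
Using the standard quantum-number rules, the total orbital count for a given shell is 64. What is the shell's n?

n² = 64 ⇒ n = 8.

n = 8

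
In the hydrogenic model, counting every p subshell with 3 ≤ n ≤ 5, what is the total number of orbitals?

9

A p subshell (l = 1) exists for every n ≥ 2, so shells n = 3, 4, 5 each contribute one — 3 subshells.
Since each p subshell has 2·1+1 = 3 orbitals, the total is 3 × 3 = 9.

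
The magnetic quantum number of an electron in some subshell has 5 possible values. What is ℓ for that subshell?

m_ℓ ranges over 2ℓ+1 integers, so 2ℓ+1 = 5 ⇒ ℓ = 2.

ℓ = 2 (d)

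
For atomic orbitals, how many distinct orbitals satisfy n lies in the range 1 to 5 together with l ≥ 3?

Go shell by shell, enumerating (l, ml) with l ≥ 3:
n=4 → 7; n=5 → 16.
Total orbitals: 7 + 16 = 23.

23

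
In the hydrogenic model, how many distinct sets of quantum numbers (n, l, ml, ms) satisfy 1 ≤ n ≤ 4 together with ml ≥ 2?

8

Treat each shell separately and count matching orbitals:
n=3 → 1; n=4 → 3.
Orbitals: 1 + 3 = 4. Including both spin states (ms = ±1/2) gives 2 × 4 = 8 states.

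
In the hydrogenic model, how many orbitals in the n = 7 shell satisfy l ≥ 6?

Go through l = 0, …, 6 (the values permitted for n = 7).
Contributions: l=6 → 13.
Total orbitals: 13.

13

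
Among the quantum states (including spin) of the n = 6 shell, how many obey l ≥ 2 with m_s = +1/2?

32

With n = 6 the allowed l are 0, 1, …, 5.
Per l-value: l=2 → 5; l=3 → 7; l=4 → 9; l=5 → 11.
Orbitals: 5 + 7 + 9 + 11 = 32. With m_s fixed to a single value there is one state per orbital, giving 32 states.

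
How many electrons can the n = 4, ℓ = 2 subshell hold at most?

A subshell with ℓ = 2 has 2ℓ+1 = 5 orbitals, each holding 2 electrons (spin ±1/2), so 5 × 2 = 10.

10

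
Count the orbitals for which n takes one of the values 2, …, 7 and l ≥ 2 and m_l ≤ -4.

10

Per-shell orbital counts meeting the constraint:
n=5 → 1; n=6 → 3; n=7 → 6.
Total orbitals: 1 + 3 + 6 = 10.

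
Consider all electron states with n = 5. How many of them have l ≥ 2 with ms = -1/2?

Per l-value: l=2 → 5; l=3 → 7; l=4 → 9.
Orbitals: 5 + 7 + 9 = 21. With ms fixed to a single value there is one state per orbital, giving 21 states.

21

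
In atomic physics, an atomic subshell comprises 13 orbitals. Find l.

2l+1 = 13 gives l = 6.

l = 6 (i)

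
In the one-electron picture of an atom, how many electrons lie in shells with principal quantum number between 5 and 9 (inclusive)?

Shell n has n² orbitals: 5²=25 + 6²=36 + 7²=49 + 8²=64 + 9²=81 = 255 orbitals.
Two spin states per orbital: 2 × 255 = 510 electrons.

510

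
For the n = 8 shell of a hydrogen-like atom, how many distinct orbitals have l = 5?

Go through l = 0, …, 7 (the values permitted for n = 8).
The (l, m_l) pairs meeting l = 5 give: l=5 → 11.
Total orbitals: 11.

11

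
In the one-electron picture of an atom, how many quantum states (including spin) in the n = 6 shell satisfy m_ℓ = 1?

10

Go through ℓ = 0, …, 5 (the values permitted for n = 6).
Contributions: ℓ=1 → 1; ℓ=2 → 1; ℓ=3 → 1; ℓ=4 → 1; ℓ=5 → 1.
Orbitals: 1 + 1 + 1 + 1 + 1 = 5. Each orbital carries two spin states, so 5 × 2 = 10 states.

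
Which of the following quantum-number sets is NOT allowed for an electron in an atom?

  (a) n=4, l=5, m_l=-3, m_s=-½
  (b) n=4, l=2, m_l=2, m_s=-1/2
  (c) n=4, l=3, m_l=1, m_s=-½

(a)

(a) has l = 5 ≥ n = 4, violating 0 ≤ l ≤ n−1.
The remaining sets (b), (c) satisfy all four rules.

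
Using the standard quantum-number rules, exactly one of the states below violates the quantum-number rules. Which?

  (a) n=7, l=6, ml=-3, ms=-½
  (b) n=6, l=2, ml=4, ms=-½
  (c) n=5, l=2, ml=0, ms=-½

(b)

(b) has |ml| = 4 > l = 2, violating −l ≤ ml ≤ l.
The remaining sets (a), (c) satisfy all four rules.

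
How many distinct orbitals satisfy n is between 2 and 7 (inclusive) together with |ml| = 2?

30

Per-shell orbital counts meeting the constraint:
n=3 → 2; n=4 → 4; n=5 → 6; n=6 → 8; n=7 → 10.
Total orbitals: 2 + 4 + 6 + 8 + 10 = 30.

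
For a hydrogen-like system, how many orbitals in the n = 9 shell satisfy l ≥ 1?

80

Contributions: l=1 → 3; l=2 → 5; l=3 → 7; l=4 → 9; l=5 → 11; l=6 → 13; l=7 → 15; l=8 → 17.
Total orbitals: 3 + 5 + 7 + 9 + 11 + 13 + 15 + 17 = 80.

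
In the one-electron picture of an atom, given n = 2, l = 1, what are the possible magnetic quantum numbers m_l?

-1, 0, 1

m_l takes every integer from −l to +l. With l = 1 that gives the 3 values -1, 0, 1.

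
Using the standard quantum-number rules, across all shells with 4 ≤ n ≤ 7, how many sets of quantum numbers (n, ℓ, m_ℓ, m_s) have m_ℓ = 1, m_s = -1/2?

18

For each n in the range, tally the orbitals obeying m_ℓ = 1:
n=4 → 3; n=5 → 4; n=6 → 5; n=7 → 6.
Orbitals: 3 + 4 + 5 + 6 = 18. With m_s fixed to -1/2 there is one state per orbital, so 18 states.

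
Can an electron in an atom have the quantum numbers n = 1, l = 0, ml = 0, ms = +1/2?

Yes

n = 1 is a positive integer. l = 0 satisfies 0 ≤ l ≤ n−1 = 0. ml = 0 lies in the range −l … +l (here 0). ms = +1/2 is one of ±1/2.
All four constraints are satisfied.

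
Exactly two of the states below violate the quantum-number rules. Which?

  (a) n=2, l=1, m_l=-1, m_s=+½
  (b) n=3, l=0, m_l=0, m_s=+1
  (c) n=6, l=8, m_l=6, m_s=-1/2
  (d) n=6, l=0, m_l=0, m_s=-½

(b) has m_s = +1, but an electron's spin must be ±1/2.
(c) has l = 8 ≥ n = 6, violating 0 ≤ l ≤ n−1.
The remaining sets (a), (d) satisfy all four rules.

(b) and (c)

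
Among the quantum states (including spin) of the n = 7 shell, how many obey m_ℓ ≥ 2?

30

Orbitals with m_ℓ ≥ 2, by ℓ: ℓ=2 → 1; ℓ=3 → 2; ℓ=4 → 3; ℓ=5 → 4; ℓ=6 → 5.
Orbitals: 1 + 2 + 3 + 4 + 5 = 15. Each orbital carries two spin states, so 15 × 2 = 30 states.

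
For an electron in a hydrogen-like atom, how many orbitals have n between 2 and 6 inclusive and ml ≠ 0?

Work shell by shell — for each n, count the (l, ml) pairs that satisfy ml ≠ 0:
n=2 → 2; n=3 → 6; n=4 → 12; n=5 → 20; n=6 → 30.
Total orbitals: 2 + 6 + 12 + 20 + 30 = 70.

70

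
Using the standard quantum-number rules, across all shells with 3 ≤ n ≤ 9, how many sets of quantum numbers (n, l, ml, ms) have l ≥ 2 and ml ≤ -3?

Go shell by shell, enumerating (l, ml) with l ≥ 2 and ml ≤ -3:
n=4 → 1; n=5 → 3; n=6 → 6; n=7 → 10; n=8 → 15; n=9 → 21.
Orbitals: 1 + 3 + 6 + 10 + 15 + 21 = 56. Including both spin states (ms = ±1/2) gives 2 × 56 = 112 states.

112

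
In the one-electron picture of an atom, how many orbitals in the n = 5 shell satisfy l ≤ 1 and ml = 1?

Orbitals with l ≤ 1 and ml = 1, by l: l=1 → 1.
Total orbitals: 1.

1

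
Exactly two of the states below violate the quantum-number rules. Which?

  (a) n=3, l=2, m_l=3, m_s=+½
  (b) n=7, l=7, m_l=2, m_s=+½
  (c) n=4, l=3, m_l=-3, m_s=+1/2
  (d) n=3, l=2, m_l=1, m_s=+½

(a) and (b)

(a) has |m_l| = 3 > l = 2, violating −l ≤ m_l ≤ l.
(b) has l = 7 ≥ n = 7, violating 0 ≤ l ≤ n−1.
The remaining sets (c), (d) satisfy all four rules.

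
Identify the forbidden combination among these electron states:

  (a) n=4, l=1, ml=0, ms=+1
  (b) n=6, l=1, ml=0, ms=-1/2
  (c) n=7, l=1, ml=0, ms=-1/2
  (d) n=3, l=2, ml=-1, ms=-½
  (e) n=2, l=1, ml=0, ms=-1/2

(a) has ms = +1, but an electron's spin must be ±1/2.
The remaining sets (b), (c), (d), (e) satisfy all four rules.

(a)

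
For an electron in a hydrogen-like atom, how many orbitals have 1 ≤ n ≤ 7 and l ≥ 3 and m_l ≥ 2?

Count contributing orbitals for each principal shell:
n=4 → 2; n=5 → 5; n=6 → 9; n=7 → 14.
Total orbitals: 2 + 5 + 9 + 14 = 30.

30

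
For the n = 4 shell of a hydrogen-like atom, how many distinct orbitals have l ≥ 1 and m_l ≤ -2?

3

For n = 4, l ranges over 0 … 3.
Contributions: l=2 → 1; l=3 → 2.
Total orbitals: 1 + 2 = 3.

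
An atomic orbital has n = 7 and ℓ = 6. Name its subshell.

ℓ = 6 corresponds to the letter 'i', so the subshell is 7i.

7i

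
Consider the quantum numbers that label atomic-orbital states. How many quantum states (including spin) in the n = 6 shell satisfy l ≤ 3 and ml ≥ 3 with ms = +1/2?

The n = 6 shell has l = 0 through 5; check each.
The (l, ml) pairs meeting l ≤ 3 and ml ≥ 3 give: l=3 → 1.
Orbitals: 1. With ms fixed to a single value there is one state per orbital, giving 1 state.

1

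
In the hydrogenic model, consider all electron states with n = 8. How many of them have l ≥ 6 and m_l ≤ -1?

26

Go through l = 0, …, 7 (the values permitted for n = 8).
Contributions: l=6 → 6; l=7 → 7.
Orbitals: 6 + 7 = 13. Each orbital carries two spin states, so 13 × 2 = 26 states.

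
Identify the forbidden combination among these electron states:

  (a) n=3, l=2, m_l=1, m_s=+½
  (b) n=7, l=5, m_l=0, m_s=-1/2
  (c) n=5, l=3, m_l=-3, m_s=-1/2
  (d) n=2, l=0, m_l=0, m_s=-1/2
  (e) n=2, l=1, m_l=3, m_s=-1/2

(e) has |m_l| = 3 > l = 1, violating −l ≤ m_l ≤ l.
The remaining sets (a), (b), (c), (d) satisfy all four rules.

(e)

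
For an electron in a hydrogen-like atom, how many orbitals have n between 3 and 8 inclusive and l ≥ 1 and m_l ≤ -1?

83

For each n in the range, tally the orbitals obeying l ≥ 1 and m_l ≤ -1:
n=3 → 3; n=4 → 6; n=5 → 10; n=6 → 15; n=7 → 21; n=8 → 28.
Total orbitals: 3 + 6 + 10 + 15 + 21 + 28 = 83.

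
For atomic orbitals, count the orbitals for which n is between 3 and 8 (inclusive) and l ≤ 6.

For each n in the range, tally the orbitals obeying l ≤ 6:
n=3 → 9; n=4 → 16; n=5 → 25; n=6 → 36; n=7 → 49; n=8 → 49.
Total orbitals: 9 + 16 + 25 + 36 + 49 + 49 = 184.

184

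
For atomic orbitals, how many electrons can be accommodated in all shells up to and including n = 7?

Total orbitals = 1² + 2² + 3² + 4² + 5² + 6² + 7² = 140. Doubling for spin gives 280 electrons.

280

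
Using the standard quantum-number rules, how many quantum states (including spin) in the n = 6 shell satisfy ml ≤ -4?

6

Per l-value: l=4 → 1; l=5 → 2.
Orbitals: 1 + 2 = 3. Each orbital carries two spin states, so 3 × 2 = 6 states.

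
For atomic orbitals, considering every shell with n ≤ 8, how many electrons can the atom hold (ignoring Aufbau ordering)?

Total orbitals = 1² + 2² + 3² + 4² + 5² + 6² + 7² + 8² = 204. Doubling for spin gives 408 electrons.

408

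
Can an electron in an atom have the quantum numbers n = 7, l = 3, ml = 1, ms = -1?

The spin quantum number for an electron can only be ms = +1/2 or −1/2; ms = -1 is not one of those.

No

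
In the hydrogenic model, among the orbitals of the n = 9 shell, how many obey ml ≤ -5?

10

Go through l = 0, …, 8 (the values permitted for n = 9).
Per l-value: l=5 → 1; l=6 → 2; l=7 → 3; l=8 → 4.
Total orbitals: 1 + 2 + 3 + 4 = 10.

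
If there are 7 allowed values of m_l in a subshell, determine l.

l = 3 (f)

m_l ranges over 2l+1 integers, so 2l+1 = 7 ⇒ l = 3.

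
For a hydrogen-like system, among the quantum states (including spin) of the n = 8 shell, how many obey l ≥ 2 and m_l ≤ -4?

The (l, m_l) pairs meeting l ≥ 2 and m_l ≤ -4 give: l=4 → 1; l=5 → 2; l=6 → 3; l=7 → 4.
Orbitals: 1 + 2 + 3 + 4 = 10. Each orbital carries two spin states, so 10 × 2 = 20 states.

20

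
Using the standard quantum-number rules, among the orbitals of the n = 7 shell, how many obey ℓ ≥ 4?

33

For n = 7, ℓ ranges over 0 … 6.
The (ℓ, m_ℓ) pairs meeting ℓ ≥ 4 give: ℓ=4 → 9; ℓ=5 → 11; ℓ=6 → 13.
Total orbitals: 9 + 11 + 13 = 33.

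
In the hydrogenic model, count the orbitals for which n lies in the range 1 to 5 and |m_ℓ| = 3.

6

Count contributing orbitals for each principal shell:
n=4 → 2; n=5 → 4.
Total orbitals: 2 + 4 = 6.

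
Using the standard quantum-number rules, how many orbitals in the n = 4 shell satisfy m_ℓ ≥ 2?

With n = 4 the allowed ℓ are 0, 1, …, 3.
Contributions: ℓ=2 → 1; ℓ=3 → 2.
Total orbitals: 1 + 2 = 3.

3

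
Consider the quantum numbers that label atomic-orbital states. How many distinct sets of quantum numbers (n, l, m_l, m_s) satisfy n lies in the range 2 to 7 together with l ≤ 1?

48

For each n in the range, tally the orbitals obeying l ≤ 1:
n=2 → 4; n=3 → 4; n=4 → 4; n=5 → 4; n=6 → 4; n=7 → 4.
Orbitals: 4 + 4 + 4 + 4 + 4 + 4 = 24. Including both spin states (m_s = ±1/2) gives 2 × 24 = 48 states.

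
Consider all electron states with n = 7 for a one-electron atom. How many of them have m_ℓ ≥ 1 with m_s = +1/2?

21

Per ℓ-value: ℓ=1 → 1; ℓ=2 → 2; ℓ=3 → 3; ℓ=4 → 4; ℓ=5 → 5; ℓ=6 → 6.
Orbitals: 1 + 2 + 3 + 4 + 5 + 6 = 21. With m_s fixed to a single value there is one state per orbital, giving 21 states.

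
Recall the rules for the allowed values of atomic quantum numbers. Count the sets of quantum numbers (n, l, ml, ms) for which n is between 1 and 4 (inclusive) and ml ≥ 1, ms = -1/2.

Per-shell orbital counts meeting the constraint:
n=2 → 1; n=3 → 3; n=4 → 6.
Orbitals: 1 + 3 + 6 = 10. With ms fixed to -1/2 there is one state per orbital, so 10 states.

10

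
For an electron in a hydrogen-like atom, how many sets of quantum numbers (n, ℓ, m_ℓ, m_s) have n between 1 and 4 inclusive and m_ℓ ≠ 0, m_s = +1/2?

20

Work shell by shell — for each n, count the (ℓ, m_ℓ) pairs that satisfy m_ℓ ≠ 0:
n=2 → 2; n=3 → 6; n=4 → 12.
Orbitals: 2 + 6 + 12 = 20. With m_s fixed to +1/2 there is one state per orbital, so 20 states.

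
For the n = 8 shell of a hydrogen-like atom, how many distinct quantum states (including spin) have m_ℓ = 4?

Contributions: ℓ=4 → 1; ℓ=5 → 1; ℓ=6 → 1; ℓ=7 → 1.
Orbitals: 1 + 1 + 1 + 1 = 4. Each orbital carries two spin states, so 4 × 2 = 8 states.

8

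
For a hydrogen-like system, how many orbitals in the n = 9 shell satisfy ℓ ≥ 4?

With n = 9 the allowed ℓ are 0, 1, …, 8.
The (ℓ, m_ℓ) pairs meeting ℓ ≥ 4 give: ℓ=4 → 9; ℓ=5 → 11; ℓ=6 → 13; ℓ=7 → 15; ℓ=8 → 17.
Total orbitals: 9 + 11 + 13 + 15 + 17 = 65.

65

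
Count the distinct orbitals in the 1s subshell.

A subshell has 2l+1 orbitals; with l = 0, that's 1.

1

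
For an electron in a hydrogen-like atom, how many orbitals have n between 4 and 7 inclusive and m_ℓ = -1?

Go shell by shell, enumerating (ℓ, m_ℓ) with m_ℓ = -1:
n=4 → 3; n=5 → 4; n=6 → 5; n=7 → 6.
Total orbitals: 3 + 4 + 5 + 6 = 18.

18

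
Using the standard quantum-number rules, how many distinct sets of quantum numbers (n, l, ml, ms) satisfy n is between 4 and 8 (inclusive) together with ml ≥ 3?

Per-shell orbital counts meeting the constraint:
n=4 → 1; n=5 → 3; n=6 → 6; n=7 → 10; n=8 → 15.
Orbitals: 1 + 3 + 6 + 10 + 15 = 35. Including both spin states (ms = ±1/2) gives 2 × 35 = 70 states.

70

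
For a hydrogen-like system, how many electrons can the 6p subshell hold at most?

6

A subshell with l = 1 has 2l+1 = 3 orbitals, each holding 2 electrons (spin ±1/2), so 3 × 2 = 6.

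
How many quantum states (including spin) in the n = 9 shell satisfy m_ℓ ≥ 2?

56

Orbitals with m_ℓ ≥ 2, by ℓ: ℓ=2 → 1; ℓ=3 → 2; ℓ=4 → 3; ℓ=5 → 4; ℓ=6 → 5; ℓ=7 → 6; ℓ=8 → 7.
Orbitals: 1 + 2 + 3 + 4 + 5 + 6 + 7 = 28. Each orbital carries two spin states, so 28 × 2 = 56 states.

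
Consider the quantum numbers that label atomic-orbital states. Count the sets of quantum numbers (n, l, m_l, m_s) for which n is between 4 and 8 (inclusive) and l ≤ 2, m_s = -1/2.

Work shell by shell — for each n, count the (l, m_l) pairs that satisfy l ≤ 2:
n=4 → 9; n=5 → 9; n=6 → 9; n=7 → 9; n=8 → 9.
Orbitals: 9 + 9 + 9 + 9 + 9 = 45. With m_s fixed to -1/2 there is one state per orbital, so 45 states.

45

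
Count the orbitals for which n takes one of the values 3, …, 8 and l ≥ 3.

145

Per-shell orbital counts meeting the constraint:
n=4 → 7; n=5 → 16; n=6 → 27; n=7 → 40; n=8 → 55.
Total orbitals: 7 + 16 + 27 + 40 + 55 = 145.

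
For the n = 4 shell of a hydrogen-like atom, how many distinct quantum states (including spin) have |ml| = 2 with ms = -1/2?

The n = 4 shell has l = 0 through 3; check each.
Contributions: l=2 → 2; l=3 → 2.
Orbitals: 2 + 2 = 4. With ms fixed to a single value there is one state per orbital, giving 4 states.

4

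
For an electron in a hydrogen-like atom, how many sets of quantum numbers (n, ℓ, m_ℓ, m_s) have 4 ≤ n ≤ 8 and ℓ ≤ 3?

160

Count contributing orbitals for each principal shell:
n=4 → 16; n=5 → 16; n=6 → 16; n=7 → 16; n=8 → 16.
Orbitals: 16 + 16 + 16 + 16 + 16 = 80. Including both spin states (m_s = ±1/2) gives 2 × 80 = 160 states.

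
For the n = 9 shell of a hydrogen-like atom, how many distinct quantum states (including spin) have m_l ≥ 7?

For n = 9, l ranges over 0 … 8.
The (l, m_l) pairs meeting m_l ≥ 7 give: l=7 → 1; l=8 → 2.
Orbitals: 1 + 2 = 3. Each orbital carries two spin states, so 3 × 2 = 6 states.

6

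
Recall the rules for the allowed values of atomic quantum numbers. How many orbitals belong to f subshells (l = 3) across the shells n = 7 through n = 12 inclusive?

42

An f subshell (l = 3) exists for every n ≥ 4, so shells n = 7, 8, 9, 10, 11, 12 each contribute one — 6 subshells.
Since each f subshell has 2·3+1 = 7 orbitals, the total is 6 × 7 = 42.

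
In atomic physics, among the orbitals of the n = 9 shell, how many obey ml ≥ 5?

10

For n = 9, l ranges over 0 … 8.
Contributions: l=5 → 1; l=6 → 2; l=7 → 3; l=8 → 4.
Total orbitals: 1 + 2 + 3 + 4 = 10.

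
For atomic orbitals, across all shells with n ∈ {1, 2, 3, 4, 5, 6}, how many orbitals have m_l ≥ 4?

4

Work shell by shell — for each n, count the (l, m_l) pairs that satisfy m_l ≥ 4:
n=5 → 1; n=6 → 3.
Total orbitals: 1 + 3 = 4.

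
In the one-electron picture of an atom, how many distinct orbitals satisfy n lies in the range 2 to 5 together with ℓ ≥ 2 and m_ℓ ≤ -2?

10

Per-shell orbital counts meeting the constraint:
n=3 → 1; n=4 → 3; n=5 → 6.
Total orbitals: 1 + 3 + 6 = 10.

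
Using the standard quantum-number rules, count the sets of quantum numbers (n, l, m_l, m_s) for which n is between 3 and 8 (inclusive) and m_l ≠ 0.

332

For each n in the range, tally the orbitals obeying m_l ≠ 0:
n=3 → 6; n=4 → 12; n=5 → 20; n=6 → 30; n=7 → 42; n=8 → 56.
Orbitals: 6 + 12 + 20 + 30 + 42 + 56 = 166. Including both spin states (m_s = ±1/2) gives 2 × 166 = 332 states.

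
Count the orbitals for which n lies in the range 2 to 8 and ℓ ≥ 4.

110

Count contributing orbitals for each principal shell:
n=5 → 9; n=6 → 20; n=7 → 33; n=8 → 48.
Total orbitals: 9 + 20 + 33 + 48 = 110.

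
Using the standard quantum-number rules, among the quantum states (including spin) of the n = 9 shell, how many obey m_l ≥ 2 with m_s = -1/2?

With n = 9 the allowed l are 0, 1, …, 8.
The (l, m_l) pairs meeting m_l ≥ 2 give: l=2 → 1; l=3 → 2; l=4 → 3; l=5 → 4; l=6 → 5; l=7 → 6; l=8 → 7.
Orbitals: 1 + 2 + 3 + 4 + 5 + 6 + 7 = 28. With m_s fixed to a single value there is one state per orbital, giving 28 states.

28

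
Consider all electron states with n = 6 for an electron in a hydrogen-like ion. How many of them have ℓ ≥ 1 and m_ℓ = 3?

6

With n = 6 the allowed ℓ are 0, 1, …, 5.
The (ℓ, m_ℓ) pairs meeting ℓ ≥ 1 and m_ℓ = 3 give: ℓ=3 → 1; ℓ=4 → 1; ℓ=5 → 1.
Orbitals: 1 + 1 + 1 = 3. Each orbital carries two spin states, so 3 × 2 = 6 states.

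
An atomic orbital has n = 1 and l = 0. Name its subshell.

1s

l = 0 corresponds to the letter 's', so the subshell is 1s.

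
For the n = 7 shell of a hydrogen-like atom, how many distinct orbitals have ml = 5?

With n = 7 the allowed l are 0, 1, …, 6.
Orbitals with ml = 5, by l: l=5 → 1; l=6 → 1.
Total orbitals: 1 + 1 = 2.

2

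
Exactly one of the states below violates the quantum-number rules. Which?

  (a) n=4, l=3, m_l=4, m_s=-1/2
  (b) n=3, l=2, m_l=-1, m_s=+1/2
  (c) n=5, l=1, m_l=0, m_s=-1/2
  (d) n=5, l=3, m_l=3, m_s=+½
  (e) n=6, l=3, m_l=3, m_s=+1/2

(a)

(a) has |m_l| = 4 > l = 3, violating −l ≤ m_l ≤ l.
The remaining sets (b), (c), (d), (e) satisfy all four rules.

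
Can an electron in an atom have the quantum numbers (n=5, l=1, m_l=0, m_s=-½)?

Allowed

n = 5 is a positive integer. l = 1 satisfies 0 ≤ l ≤ n−1 = 4. m_l = 0 lies in the range −l … +l (here −1 … 1). m_s = -1/2 is one of ±1/2.
All four constraints are satisfied.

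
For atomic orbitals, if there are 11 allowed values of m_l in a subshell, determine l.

l = 5 (h)

m_l ranges over 2l+1 integers, so 2l+1 = 11 ⇒ l = 5.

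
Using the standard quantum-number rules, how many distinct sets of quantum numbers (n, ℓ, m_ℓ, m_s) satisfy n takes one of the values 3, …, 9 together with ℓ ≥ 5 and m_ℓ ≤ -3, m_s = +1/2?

Per-shell orbital counts meeting the constraint:
n=6 → 3; n=7 → 7; n=8 → 12; n=9 → 18.
Orbitals: 3 + 7 + 12 + 18 = 40. With m_s fixed to +1/2 there is one state per orbital, so 40 states.

40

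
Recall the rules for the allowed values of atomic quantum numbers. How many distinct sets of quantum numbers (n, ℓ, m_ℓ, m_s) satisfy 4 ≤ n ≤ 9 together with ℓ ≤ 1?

48

Treat each shell separately and count matching orbitals:
n=4 → 4; n=5 → 4; n=6 → 4; n=7 → 4; n=8 → 4; n=9 → 4.
Orbitals: 4 + 4 + 4 + 4 + 4 + 4 = 24. Including both spin states (m_s = ±1/2) gives 2 × 24 = 48 states.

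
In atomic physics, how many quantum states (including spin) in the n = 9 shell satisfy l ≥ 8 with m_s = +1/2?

17

With n = 9 the allowed l are 0, 1, …, 8.
Orbitals with l ≥ 8, by l: l=8 → 17.
Orbitals: 17. With m_s fixed to a single value there is one state per orbital, giving 17 states.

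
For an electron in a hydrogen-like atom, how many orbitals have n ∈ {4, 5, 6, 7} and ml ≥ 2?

34

For each n in the range, tally the orbitals obeying ml ≥ 2:
n=4 → 3; n=5 → 6; n=6 → 10; n=7 → 15.
Total orbitals: 3 + 6 + 10 + 15 = 34.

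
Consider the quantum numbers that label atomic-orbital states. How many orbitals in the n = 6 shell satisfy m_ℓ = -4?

2

The n = 6 shell has ℓ = 0 through 5; check each.
The (ℓ, m_ℓ) pairs meeting m_ℓ = -4 give: ℓ=4 → 1; ℓ=5 → 1.
Total orbitals: 1 + 1 = 2.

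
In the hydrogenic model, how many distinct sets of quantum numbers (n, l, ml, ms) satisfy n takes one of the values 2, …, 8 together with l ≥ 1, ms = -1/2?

196

Per-shell orbital counts meeting the constraint:
n=2 → 3; n=3 → 8; n=4 → 15; n=5 → 24; n=6 → 35; n=7 → 48; n=8 → 63.
Orbitals: 3 + 8 + 15 + 24 + 35 + 48 + 63 = 196. With ms fixed to -1/2 there is one state per orbital, so 196 states.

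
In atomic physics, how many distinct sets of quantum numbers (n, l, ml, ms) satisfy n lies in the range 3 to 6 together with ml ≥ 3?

Count contributing orbitals for each principal shell:
n=4 → 1; n=5 → 3; n=6 → 6.
Orbitals: 1 + 3 + 6 = 10. Including both spin states (ms = ±1/2) gives 2 × 10 = 20 states.

20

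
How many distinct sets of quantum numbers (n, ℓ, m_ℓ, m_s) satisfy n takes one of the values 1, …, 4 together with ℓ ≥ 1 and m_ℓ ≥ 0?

32

Go shell by shell, enumerating (ℓ, m_ℓ) with ℓ ≥ 1 and m_ℓ ≥ 0:
n=2 → 2; n=3 → 5; n=4 → 9.
Orbitals: 2 + 5 + 9 = 16. Including both spin states (m_s = ±1/2) gives 2 × 16 = 32 states.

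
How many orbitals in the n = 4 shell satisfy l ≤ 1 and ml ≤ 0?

3

With n = 4 the allowed l are 0, 1, …, 3.
Orbitals with l ≤ 1 and ml ≤ 0, by l: l=0 → 1; l=1 → 2.
Total orbitals: 1 + 2 = 3.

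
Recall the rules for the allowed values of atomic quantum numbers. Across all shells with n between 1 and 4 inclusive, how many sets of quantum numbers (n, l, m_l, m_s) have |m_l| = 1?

24

Per-shell orbital counts meeting the constraint:
n=2 → 2; n=3 → 4; n=4 → 6.
Orbitals: 2 + 4 + 6 = 12. Including both spin states (m_s = ±1/2) gives 2 × 12 = 24 states.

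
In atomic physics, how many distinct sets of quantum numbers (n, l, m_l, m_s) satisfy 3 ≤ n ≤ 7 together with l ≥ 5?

For each n in the range, tally the orbitals obeying l ≥ 5:
n=6 → 11; n=7 → 24.
Orbitals: 11 + 24 = 35. Including both spin states (m_s = ±1/2) gives 2 × 35 = 70 states.

70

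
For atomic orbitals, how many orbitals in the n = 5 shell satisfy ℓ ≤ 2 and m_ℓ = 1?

2

Go through ℓ = 0, …, 4 (the values permitted for n = 5).
Per ℓ-value: ℓ=1 → 1; ℓ=2 → 1.
Total orbitals: 1 + 1 = 2.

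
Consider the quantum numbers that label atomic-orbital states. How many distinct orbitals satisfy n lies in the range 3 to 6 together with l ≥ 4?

29

Count contributing orbitals for each principal shell:
n=5 → 9; n=6 → 20.
Total orbitals: 9 + 20 = 29.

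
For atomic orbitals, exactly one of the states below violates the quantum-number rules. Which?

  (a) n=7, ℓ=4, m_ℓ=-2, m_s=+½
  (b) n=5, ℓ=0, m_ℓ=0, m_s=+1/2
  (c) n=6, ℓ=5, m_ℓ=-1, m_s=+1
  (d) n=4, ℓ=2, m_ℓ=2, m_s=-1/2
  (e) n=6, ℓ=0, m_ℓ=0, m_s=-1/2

(c) has m_s = +1, but an electron's spin must be ±1/2.
The remaining sets (a), (b), (d), (e) satisfy all four rules.

(c)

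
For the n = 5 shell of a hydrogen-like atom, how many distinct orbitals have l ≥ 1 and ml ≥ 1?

Contributions: l=1 → 1; l=2 → 2; l=3 → 3; l=4 → 4.
Total orbitals: 1 + 2 + 3 + 4 = 10.

10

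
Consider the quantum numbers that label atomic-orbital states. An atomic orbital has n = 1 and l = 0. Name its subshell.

1s

l = 0 corresponds to the letter 's', so the subshell is 1s.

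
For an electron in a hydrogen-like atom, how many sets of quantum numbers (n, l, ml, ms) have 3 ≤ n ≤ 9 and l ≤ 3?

210

Go shell by shell, enumerating (l, ml) with l ≤ 3:
n=3 → 9; n=4 → 16; n=5 → 16; n=6 → 16; n=7 → 16; n=8 → 16; n=9 → 16.
Orbitals: 9 + 16 + 16 + 16 + 16 + 16 + 16 = 105. Including both spin states (ms = ±1/2) gives 2 × 105 = 210 states.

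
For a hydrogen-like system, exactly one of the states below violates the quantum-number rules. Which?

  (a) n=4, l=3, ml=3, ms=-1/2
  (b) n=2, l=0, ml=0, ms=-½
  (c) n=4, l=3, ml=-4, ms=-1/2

(c) has |ml| = 4 > l = 3, violating −l ≤ ml ≤ l.
The remaining sets (a), (b) satisfy all four rules.

(c)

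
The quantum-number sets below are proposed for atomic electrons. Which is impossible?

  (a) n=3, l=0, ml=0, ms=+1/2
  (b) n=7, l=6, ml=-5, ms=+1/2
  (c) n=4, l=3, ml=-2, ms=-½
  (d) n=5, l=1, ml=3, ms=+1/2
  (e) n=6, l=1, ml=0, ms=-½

(d)

(d) has |ml| = 3 > l = 1, violating −l ≤ ml ≤ l.
The remaining sets (a), (b), (c), (e) satisfy all four rules.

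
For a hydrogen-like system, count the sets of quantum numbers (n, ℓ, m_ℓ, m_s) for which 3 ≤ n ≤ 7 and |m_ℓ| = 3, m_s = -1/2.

Count contributing orbitals for each principal shell:
n=4 → 2; n=5 → 4; n=6 → 6; n=7 → 8.
Orbitals: 2 + 4 + 6 + 8 = 20. With m_s fixed to -1/2 there is one state per orbital, so 20 states.

20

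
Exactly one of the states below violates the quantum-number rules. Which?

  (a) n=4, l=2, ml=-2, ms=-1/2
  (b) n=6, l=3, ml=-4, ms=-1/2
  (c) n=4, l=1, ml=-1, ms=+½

(b)

(b) has |ml| = 4 > l = 3, violating −l ≤ ml ≤ l.
The remaining sets (a), (c) satisfy all four rules.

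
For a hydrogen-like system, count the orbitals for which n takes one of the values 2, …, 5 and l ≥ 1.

Go shell by shell, enumerating (l, ml) with l ≥ 1:
n=2 → 3; n=3 → 8; n=4 → 15; n=5 → 24.
Total orbitals: 3 + 8 + 15 + 24 = 50.

50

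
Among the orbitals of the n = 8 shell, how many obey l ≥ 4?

48

Orbitals with l ≥ 4, by l: l=4 → 9; l=5 → 11; l=6 → 13; l=7 → 15.
Total orbitals: 9 + 11 + 13 + 15 = 48.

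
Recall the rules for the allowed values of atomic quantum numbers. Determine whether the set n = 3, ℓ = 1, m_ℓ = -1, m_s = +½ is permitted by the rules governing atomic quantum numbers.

n = 3 is a positive integer. ℓ = 1 satisfies 0 ≤ ℓ ≤ n−1 = 2. m_ℓ = -1 lies in the range −ℓ … +ℓ (here −1 … 1). m_s = +1/2 is one of ±1/2.
All four constraints are satisfied.

Valid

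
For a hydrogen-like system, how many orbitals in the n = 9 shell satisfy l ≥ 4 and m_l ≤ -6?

6

Go through l = 0, …, 8 (the values permitted for n = 9).
The (l, m_l) pairs meeting l ≥ 4 and m_l ≤ -6 give: l=6 → 1; l=7 → 2; l=8 → 3.
Total orbitals: 1 + 2 + 3 = 6.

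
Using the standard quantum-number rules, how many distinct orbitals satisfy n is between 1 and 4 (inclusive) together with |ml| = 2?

6

Treat each shell separately and count matching orbitals:
n=3 → 2; n=4 → 4.
Total orbitals: 2 + 4 = 6.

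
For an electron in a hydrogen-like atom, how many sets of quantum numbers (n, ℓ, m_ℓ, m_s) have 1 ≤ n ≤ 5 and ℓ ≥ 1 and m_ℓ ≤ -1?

40

Per-shell orbital counts meeting the constraint:
n=2 → 1; n=3 → 3; n=4 → 6; n=5 → 10.
Orbitals: 1 + 3 + 6 + 10 = 20. Including both spin states (m_s = ±1/2) gives 2 × 20 = 40 states.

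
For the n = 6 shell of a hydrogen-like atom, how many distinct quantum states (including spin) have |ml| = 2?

Go through l = 0, …, 5 (the values permitted for n = 6).
Contributions: l=2 → 2; l=3 → 2; l=4 → 2; l=5 → 2.
Orbitals: 2 + 2 + 2 + 2 = 8. Each orbital carries two spin states, so 8 × 2 = 16 states.

16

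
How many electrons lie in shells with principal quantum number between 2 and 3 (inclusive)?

26

Shell n has n² orbitals: 2²=4 + 3²=9 = 13 orbitals.
Two spin states per orbital: 2 × 13 = 26 electrons.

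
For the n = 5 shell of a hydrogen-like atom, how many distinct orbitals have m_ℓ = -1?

4

Per ℓ-value: ℓ=1 → 1; ℓ=2 → 1; ℓ=3 → 1; ℓ=4 → 1.
Total orbitals: 1 + 1 + 1 + 1 = 4.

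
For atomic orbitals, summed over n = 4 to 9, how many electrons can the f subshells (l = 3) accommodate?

84

An f subshell (l = 3) exists for every n ≥ 4, so shells n = 4, 5, 6, 7, 8, 9 each contribute one — 6 subshells.
Since each f subshell holds 2(2·3+1) = 14 electrons, the total is 6 × 14 = 84.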